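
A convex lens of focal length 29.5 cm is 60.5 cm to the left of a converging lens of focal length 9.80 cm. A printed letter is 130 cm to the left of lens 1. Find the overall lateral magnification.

Lens 1: 1/d_i1 = 1/(29.5) − 1/(130) = 0.02621, so d_i1 = 38.16 cm; m₁ = −d_i1/d_o1 = -0.2935.
d_o2 = 60.5 − (38.16) = 22.34 cm.
Lens 2: 1/d_i2 = 1/(9.80) − 1/(22.34) = 0.05728, so d_i2 = 17.46 cm; m₂ = −d_i2/d_o2 = -0.7815.
m = m₁·m₂ = (-0.2935)(-0.7815) = +0.229.

m = +0.229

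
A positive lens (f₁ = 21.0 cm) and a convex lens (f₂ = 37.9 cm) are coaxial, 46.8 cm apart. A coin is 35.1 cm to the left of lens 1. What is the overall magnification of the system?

m = -1.30

Lens 1: 1/d_i1 = 1/(21.0) − 1/(35.1) = 0.01913, so d_i1 = 52.28 cm; m₁ = −d_i1/d_o1 = -1.489.
d_o2 = 46.8 − (52.28) = -5.480 cm (virtual object).
Lens 2: 1/d_i2 = 1/(37.9) − 1/(-5.480) = 0.2089, so d_i2 = 4.788 cm; m₂ = −d_i2/d_o2 = +0.8737.
m = m₁·m₂ = (-1.489)(+0.8737) = -1.30.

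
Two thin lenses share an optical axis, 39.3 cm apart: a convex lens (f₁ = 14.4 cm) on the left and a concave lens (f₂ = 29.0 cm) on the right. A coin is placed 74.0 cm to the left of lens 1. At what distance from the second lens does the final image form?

12.3 cm

Lens 1: 1/d_i1 = 1/f₁ − 1/d_o1 = 1/(14.4) − 1/(74.0) = 0.05593, so d_i1 = 17.88 cm.
The intermediate image is 17.88 cm to the right of lens 1, which is 39.3 − (17.88) = 21.42 cm to the left of lens 2, so d_o2 = +21.42 cm.
Lens 2 is diverging, so f₂ = −29.0 cm.
Lens 2: 1/d_i2 = 1/f₂ − 1/d_o2 = 1/(-29.0) − 1/(21.42) = -0.08117, so d_i2 = -12.3 cm.
The final image is virtual, 12.3 cm to the left of lens 2 (overall magnification ≈ -0.14).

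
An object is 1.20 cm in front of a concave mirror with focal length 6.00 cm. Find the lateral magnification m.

m = +1.25

1/d_i = 1/f − 1/d_o = 1/(6.000) − 1/(1.20) = -0.6667, so d_i = -1.500 cm.
m = −d_i/d_o = −(-1.500)/(1.20) = +1.25.
The image is virtual, upright and enlarged, behind the mirror.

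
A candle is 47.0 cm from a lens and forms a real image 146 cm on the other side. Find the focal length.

f = 35.6 cm (converging)

Real image ⇒ d_i = +146 cm.
1/f = 1/d_o + 1/d_i = 1/(47.0) + 1/(146) = 0.02813, so f = 35.6 cm.
Since f is positive, the lens is converging.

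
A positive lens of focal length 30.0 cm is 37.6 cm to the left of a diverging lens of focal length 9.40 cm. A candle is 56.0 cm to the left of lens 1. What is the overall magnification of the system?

m = +0.616

Lens 1: 1/d_i1 = 1/(30.0) − 1/(56.0) = 0.01548, so d_i1 = 64.62 cm; m₁ = −d_i1/d_o1 = -1.154.
d_o2 = 37.6 − (64.62) = -27.02 cm (virtual object).
f₂ = −9.40 cm (diverging).
Lens 2: 1/d_i2 = 1/(-9.40) − 1/(-27.02) = -0.06937, so d_i2 = -14.41 cm; m₂ = −d_i2/d_o2 = -0.5335.
m = m₁·m₂ = (-1.154)(-0.5335) = +0.616.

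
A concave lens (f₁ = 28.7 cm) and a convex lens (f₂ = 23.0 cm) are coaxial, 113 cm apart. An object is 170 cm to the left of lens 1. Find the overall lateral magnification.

m = -0.0290

f₁ = −28.7 cm (diverging).
Lens 1: 1/d_i1 = 1/(-28.7) − 1/(170) = -0.04073, so d_i1 = -24.55 cm; m₁ = −d_i1/d_o1 = +0.1444.
d_o2 = 113 − (-24.55) = 137.6 cm.
Lens 2: 1/d_i2 = 1/(23.0) − 1/(137.6) = 0.03621, so d_i2 = 27.62 cm; m₂ = −d_i2/d_o2 = -0.2007.
m = m₁·m₂ = (+0.1444)(-0.2007) = -0.0290.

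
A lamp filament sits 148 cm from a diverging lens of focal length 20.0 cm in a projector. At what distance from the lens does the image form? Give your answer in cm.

For a diverging lens, f = -20.0 cm.
Thin-lens equation: 1/d_i = 1/f − 1/d_o = 1/(-20.00) − 1/(148) = -0.05000 − 0.006757 = -0.05676, so d_i = -17.6 cm.
The image is virtual, upright and reduced, on the same side as the object.

17.6 cm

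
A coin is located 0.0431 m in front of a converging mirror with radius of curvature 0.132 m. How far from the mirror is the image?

0.124 m

f = R/2 = 0.132/2 = 0.06600 m.
Mirror equation: 1/s_i = 1/f − 1/s_o = 1/(0.06600) − 1/(0.0431) = 15.15 − 23.20 = -8.050, so s_i = -0.124 m.
The image is virtual, upright and enlarged, behind the mirror.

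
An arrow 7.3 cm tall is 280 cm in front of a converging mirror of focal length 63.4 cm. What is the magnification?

m = -0.293

1/d_i = 1/f − 1/d_o = 1/(63.40) − 1/(280) = 0.01220, so d_i = 81.96 cm.
m = −d_i/d_o = −(81.96)/(280) = -0.293.
The image is real, inverted and reduced, in front of the mirror.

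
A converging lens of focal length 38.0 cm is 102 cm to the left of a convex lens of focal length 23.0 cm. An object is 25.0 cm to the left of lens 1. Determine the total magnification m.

Lens 1: 1/d_i1 = 1/(38.0) − 1/(25.0) = -0.01368, so d_i1 = -73.08 cm; m₁ = −d_i1/d_o1 = +2.923.
d_o2 = 102 − (-73.08) = 175.1 cm.
Lens 2: 1/d_i2 = 1/(23.0) − 1/(175.1) = 0.03777, so d_i2 = 26.48 cm; m₂ = −d_i2/d_o2 = -0.1512.
m = m₁·m₂ = (+2.923)(-0.1512) = -0.442.

m = -0.442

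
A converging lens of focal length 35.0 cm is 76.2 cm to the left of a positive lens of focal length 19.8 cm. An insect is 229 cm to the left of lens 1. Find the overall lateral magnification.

Lens 1: 1/d_i1 = 1/(35.0) − 1/(229) = 0.02420, so d_i1 = 41.31 cm; m₁ = −d_i1/d_o1 = -0.1804.
d_o2 = 76.2 − (41.31) = 34.89 cm.
Lens 2: 1/d_i2 = 1/(19.8) − 1/(34.89) = 0.02184, so d_i2 = 45.78 cm; m₂ = −d_i2/d_o2 = -1.312.
m = m₁·m₂ = (-0.1804)(-1.312) = +0.237.

m = +0.237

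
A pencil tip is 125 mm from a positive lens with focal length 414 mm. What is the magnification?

1/d_i = 1/f − 1/d_o = 1/(414.0) − 1/(125) = -0.005585, so d_i = -179.1 mm.
m = −d_i/d_o = −(-179.1)/(125) = +1.43.
The image is virtual, upright and enlarged, on the same side as the object.

m = +1.43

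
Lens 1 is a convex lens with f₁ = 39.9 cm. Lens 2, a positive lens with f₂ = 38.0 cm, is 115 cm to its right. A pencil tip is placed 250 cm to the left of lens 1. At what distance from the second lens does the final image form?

86.9 cm

Lens 1: 1/d_i1 = 1/f₁ − 1/d_o1 = 1/(39.9) − 1/(250) = 0.02106, so d_i1 = 47.48 cm.
The intermediate image is 47.48 cm to the right of lens 1, which is 115 − (47.48) = 67.52 cm to the left of lens 2, so d_o2 = +67.52 cm.
Lens 2: 1/d_i2 = 1/f₂ − 1/d_o2 = 1/(38.0) − 1/(67.52) = 0.01151, so d_i2 = 86.9 cm.
The final image is real, 86.9 cm to the right of lens 2 (overall magnification ≈ 0.24).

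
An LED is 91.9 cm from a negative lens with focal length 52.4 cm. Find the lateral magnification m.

m = +0.363

For a negative lens, f = -52.4 cm.
1/d_i = 1/f − 1/d_o = 1/(-52.40) − 1/(91.9) = -0.02997, so d_i = -33.37 cm.
m = −d_i/d_o = −(-33.37)/(91.9) = +0.363.
The image is virtual, upright and reduced, on the same side as the object.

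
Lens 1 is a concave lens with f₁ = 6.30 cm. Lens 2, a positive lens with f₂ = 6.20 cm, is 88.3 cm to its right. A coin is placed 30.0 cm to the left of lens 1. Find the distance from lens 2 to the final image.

Lens 1 is diverging, so f₁ = −6.30 cm.
Lens 1: 1/d_i1 = 1/f₁ − 1/d_o1 = 1/(-6.30) − 1/(30.0) = -0.1921, so d_i1 = -5.207 cm.
The intermediate image is 5.207 cm to the left of lens 1 (virtual), which is 88.3 − (-5.207) = 93.51 cm to the left of lens 2, so d_o2 = +93.51 cm.
Lens 2: 1/d_i2 = 1/f₂ − 1/d_o2 = 1/(6.20) − 1/(93.51) = 0.1506, so d_i2 = 6.64 cm.
The final image is real, 6.64 cm to the right of lens 2 (overall magnification ≈ -0.012).

6.64 cm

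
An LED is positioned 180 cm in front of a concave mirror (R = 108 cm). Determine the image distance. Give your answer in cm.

f = R/2 = 108/2 = 54.00 cm.
Mirror equation: 1/q = 1/f − 1/p = 1/(54.00) − 1/(180) = 0.01852 − 0.005556 = 0.01296, so q = 77.1 cm.
The image is real, inverted and reduced, in front of the mirror.

77.1 cm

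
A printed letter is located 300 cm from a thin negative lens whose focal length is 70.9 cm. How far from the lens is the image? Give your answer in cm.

For a negative lens, f = -70.9 cm.
Thin-lens equation: 1/d_i = 1/f − 1/d_o = 1/(-70.90) − 1/(300) = -0.01410 − 0.003333 = -0.01744, so d_i = -57.3 cm.
The image is virtual, upright and reduced, on the same side as the object.

57.3 cm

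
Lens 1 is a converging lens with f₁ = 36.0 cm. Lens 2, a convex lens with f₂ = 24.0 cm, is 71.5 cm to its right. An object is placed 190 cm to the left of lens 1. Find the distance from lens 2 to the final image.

Lens 1: 1/d_i1 = 1/f₁ − 1/d_o1 = 1/(36.0) − 1/(190) = 0.02251, so d_i1 = 44.42 cm.
The intermediate image is 44.42 cm to the right of lens 1, which is 71.5 − (44.42) = 27.08 cm to the left of lens 2, so d_o2 = +27.08 cm.
Lens 2: 1/d_i2 = 1/f₂ − 1/d_o2 = 1/(24.0) − 1/(27.08) = 0.004739, so d_i2 = 211 cm.
The final image is real, 211 cm to the right of lens 2 (overall magnification ≈ 1.8).

211 cm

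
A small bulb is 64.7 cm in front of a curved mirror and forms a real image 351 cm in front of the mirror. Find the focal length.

Real image ⇒ d_i = +351 cm.
1/f = 1/d_o + 1/d_i = 1/(64.7) + 1/(351) = 0.01830, so f = 54.6 cm.
Since f is positive, the curved mirror is concave.

f = 54.6 cm (concave)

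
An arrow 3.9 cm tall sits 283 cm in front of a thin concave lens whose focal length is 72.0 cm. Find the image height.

For a concave lens, f = -72.0 cm.
1/d_i = 1/f − 1/d_o = 1/(-72.00) − 1/(283) = -0.01742, so d_i = -57.40 cm.
m = −d_i/d_o = +0.2028.
|h_i| = |m|·h_o = 0.2028 × 3.9 = 0.791 cm. The image is virtual, upright and reduced, on the same side as the object.

0.791 cm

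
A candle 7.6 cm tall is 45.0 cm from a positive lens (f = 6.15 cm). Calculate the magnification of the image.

m = -0.158

1/d_i = 1/f − 1/d_o = 1/(6.150) − 1/(45.0) = 0.1404, so d_i = 7.124 cm.
m = −d_i/d_o = −(7.124)/(45.0) = -0.158.
The image is real, inverted and reduced, on the far side of the lens.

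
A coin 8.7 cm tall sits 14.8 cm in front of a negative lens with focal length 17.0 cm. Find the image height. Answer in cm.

4.65 cm

For a negative lens, f = -17.0 cm.
1/d_i = 1/f − 1/d_o = 1/(-17.00) − 1/(14.8) = -0.1264, so d_i = -7.912 cm.
m = −d_i/d_o = +0.5346.
|h_i| = |m|·h_o = 0.5346 × 8.7 = 4.65 cm. The image is virtual, upright and reduced, on the same side as the object.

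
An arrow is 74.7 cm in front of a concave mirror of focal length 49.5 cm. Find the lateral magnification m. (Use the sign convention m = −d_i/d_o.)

m = -1.96

1/d_i = 1/f − 1/d_o = 1/(49.50) − 1/(74.7) = 0.006815, so d_i = 146.7 cm.
m = −d_i/d_o = −(146.7)/(74.7) = -1.96.
The image is real, inverted and enlarged, in front of the mirror.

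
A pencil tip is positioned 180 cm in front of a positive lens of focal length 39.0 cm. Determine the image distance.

49.8 cm

Lens equation: 1/v = 1/f − 1/u = 1/(39.00) − 1/(180) = 0.02564 − 0.005556 = 0.02009, so v = 49.8 cm.
The image is real, inverted and reduced, on the far side of the lens.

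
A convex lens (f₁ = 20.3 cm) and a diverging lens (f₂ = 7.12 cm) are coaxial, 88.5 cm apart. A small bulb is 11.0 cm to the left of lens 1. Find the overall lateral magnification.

Lens 1: 1/d_i1 = 1/(20.3) − 1/(11.0) = -0.04165, so d_i1 = -24.01 cm; m₁ = −d_i1/d_o1 = +2.183.
d_o2 = 88.5 − (-24.01) = 112.5 cm.
f₂ = −7.12 cm (diverging).
Lens 2: 1/d_i2 = 1/(-7.12) − 1/(112.5) = -0.1493, so d_i2 = -6.696 cm; m₂ = −d_i2/d_o2 = +0.05952.
m = m₁·m₂ = (+2.183)(+0.05952) = +0.130.

m = +0.130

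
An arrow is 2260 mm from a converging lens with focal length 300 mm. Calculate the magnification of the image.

1/d_i = 1/f − 1/d_o = 1/(300.0) − 1/(2260) = 0.002891, so d_i = 345.9 mm.
m = −d_i/d_o = −(345.9)/(2260) = -0.153.
The image is real, inverted and reduced, on the far side of the lens.

m = -0.153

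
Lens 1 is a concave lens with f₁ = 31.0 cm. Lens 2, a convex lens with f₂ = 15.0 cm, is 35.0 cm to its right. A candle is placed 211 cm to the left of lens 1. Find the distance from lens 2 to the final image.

19.8 cm

Lens 1 is diverging, so f₁ = −31.0 cm.
Lens 1: 1/d_i1 = 1/f₁ − 1/d_o1 = 1/(-31.0) − 1/(211) = -0.03700, so d_i1 = -27.03 cm.
The intermediate image is 27.03 cm to the left of lens 1 (virtual), which is 35.0 − (-27.03) = 62.03 cm to the left of lens 2, so d_o2 = +62.03 cm.
Lens 2: 1/d_i2 = 1/f₂ − 1/d_o2 = 1/(15.0) − 1/(62.03) = 0.05055, so d_i2 = 19.8 cm.
The final image is real, 19.8 cm to the right of lens 2 (overall magnification ≈ -0.041).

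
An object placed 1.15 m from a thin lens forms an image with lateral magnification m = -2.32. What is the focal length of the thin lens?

f = 0.804 m (converging)

m = −d_i/d_o ⇒ d_i = −m·d_o = −(-2.32)·(1.15) = 2.668 m.
1/f = 1/d_o + 1/d_i = 1/(1.15) + 1/(2.668) = 1.244, so f = 0.804 m.
Since f is positive, the thin lens is converging.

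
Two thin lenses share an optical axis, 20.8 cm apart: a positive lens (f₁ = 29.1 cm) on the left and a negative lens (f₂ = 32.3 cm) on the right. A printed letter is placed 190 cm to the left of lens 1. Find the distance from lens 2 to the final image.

Lens 1: 1/d_i1 = 1/f₁ − 1/d_o1 = 1/(29.1) − 1/(190) = 0.02910, so d_i1 = 34.36 cm.
The intermediate image is 34.36 cm to the right of lens 1, which lies 13.56 cm to the right of lens 2 — a virtual object — so d_o2 = −13.56 cm.
Lens 2 is diverging, so f₂ = −32.3 cm.
Lens 2: 1/d_i2 = 1/f₂ − 1/d_o2 = 1/(-32.3) − 1/(-13.56) = 0.04279, so d_i2 = 23.4 cm.
The final image is real, 23.4 cm to the right of lens 2 (overall magnification ≈ -0.31).

23.4 cm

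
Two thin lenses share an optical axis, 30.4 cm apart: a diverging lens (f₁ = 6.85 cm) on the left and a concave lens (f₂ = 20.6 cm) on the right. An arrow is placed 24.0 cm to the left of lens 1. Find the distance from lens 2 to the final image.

13.1 cm

Lens 1 is diverging, so f₁ = −6.85 cm.
Lens 1: 1/d_i1 = 1/f₁ − 1/d_o1 = 1/(-6.85) − 1/(24.0) = -0.1877, so d_i1 = -5.329 cm.
The intermediate image is 5.329 cm to the left of lens 1 (virtual), which is 30.4 − (-5.329) = 35.73 cm to the left of lens 2, so d_o2 = +35.73 cm.
Lens 2 is diverging, so f₂ = −20.6 cm.
Lens 2: 1/d_i2 = 1/f₂ − 1/d_o2 = 1/(-20.6) − 1/(35.73) = -0.07653, so d_i2 = -13.1 cm.
The final image is virtual, 13.1 cm to the left of lens 2 (overall magnification ≈ 0.081).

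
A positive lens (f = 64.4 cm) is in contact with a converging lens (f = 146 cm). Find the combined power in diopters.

P₁ = 1/f₁ = 1/(0.644 m) = +1.553 D; P₂ = 1/f₂ = 1/(1.46 m) = +0.6849 D.
For thin lenses in contact, P = P₁ + P₂ = (+1.553) + (+0.6849) = +2.24 D.

P = +2.24 D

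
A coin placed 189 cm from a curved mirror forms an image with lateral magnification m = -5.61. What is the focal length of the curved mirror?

m = −d_i/d_o ⇒ d_i = −m·d_o = −(-5.61)·(189) = 1060 cm.
1/f = 1/d_o + 1/d_i = 1/(189) + 1/(1060) = 0.006234, so f = 160 cm.
Since f is positive, the curved mirror is concave.

f = 160 cm (concave)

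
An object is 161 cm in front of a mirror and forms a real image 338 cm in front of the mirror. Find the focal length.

Real image ⇒ d_i = +338 cm.
1/f = 1/d_o + 1/d_i = 1/(161) + 1/(338) = 0.009170, so f = 109 cm.
Since f is positive, the mirror is concave.

f = 109 cm (concave)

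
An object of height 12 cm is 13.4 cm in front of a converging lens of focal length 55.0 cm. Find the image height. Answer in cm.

1/d_i = 1/f − 1/d_o = 1/(55.00) − 1/(13.4) = -0.05645, so d_i = -17.72 cm.
m = −d_i/d_o = +1.322.
|h_i| = |m|·h_o = 1.322 × 12 = 15.9 cm. The image is virtual, upright and enlarged, on the same side as the object.

15.9 cm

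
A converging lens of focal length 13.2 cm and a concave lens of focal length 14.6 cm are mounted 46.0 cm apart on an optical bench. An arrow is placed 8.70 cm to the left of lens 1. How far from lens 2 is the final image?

12.1 cm

Lens 1: 1/d_i1 = 1/f₁ − 1/d_o1 = 1/(13.2) − 1/(8.70) = -0.03918, so d_i1 = -25.52 cm.
The intermediate image is 25.52 cm to the left of lens 1 (virtual), which is 46.0 − (-25.52) = 71.52 cm to the left of lens 2, so d_o2 = +71.52 cm.
Lens 2 is diverging, so f₂ = −14.6 cm.
Lens 2: 1/d_i2 = 1/f₂ − 1/d_o2 = 1/(-14.6) − 1/(71.52) = -0.08248, so d_i2 = -12.1 cm.
The final image is virtual, 12.1 cm to the left of lens 2 (overall magnification ≈ 0.50).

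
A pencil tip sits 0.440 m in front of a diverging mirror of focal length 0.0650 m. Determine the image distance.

0.0566 m

For a diverging mirror, f = -0.0650 m.
Mirror equation: 1/v = 1/f − 1/u = 1/(-0.06500) − 1/(0.440) = -15.38 − 2.273 = -17.66, so v = -0.0566 m.
The image is virtual, upright and reduced, behind the mirror.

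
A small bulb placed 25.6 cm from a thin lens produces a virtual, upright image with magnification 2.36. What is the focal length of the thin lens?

m = −d_i/d_o ⇒ d_i = −m·d_o = −(+2.36)·(25.6) = -60.42 cm.
1/f = 1/d_o + 1/d_i = 1/(25.6) + 1/(-60.42) = 0.02251, so f = 44.4 cm.
Since f is positive, the thin lens is converging.

f = 44.4 cm (converging)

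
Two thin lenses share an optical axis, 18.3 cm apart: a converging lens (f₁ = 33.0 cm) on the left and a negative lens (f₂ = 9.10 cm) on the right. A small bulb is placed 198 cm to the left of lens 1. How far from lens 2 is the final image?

Lens 1: 1/d_i1 = 1/f₁ − 1/d_o1 = 1/(33.0) − 1/(198) = 0.02525, so d_i1 = 39.60 cm.
The intermediate image is 39.60 cm to the right of lens 1, which lies 21.30 cm to the right of lens 2 — a virtual object — so d_o2 = −21.30 cm.
Lens 2 is diverging, so f₂ = −9.10 cm.
Lens 2: 1/d_i2 = 1/f₂ − 1/d_o2 = 1/(-9.10) − 1/(-21.30) = -0.06294, so d_i2 = -15.9 cm.
The final image is virtual, 15.9 cm to the left of lens 2 (overall magnification ≈ 0.15).

15.9 cm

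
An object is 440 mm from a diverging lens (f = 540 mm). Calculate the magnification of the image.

m = +0.551

For a diverging lens, f = -540 mm.
1/d_i = 1/f − 1/d_o = 1/(-540.0) − 1/(440) = -0.004125, so d_i = -242.4 mm.
m = −d_i/d_o = −(-242.4)/(440) = +0.551.
The image is virtual, upright and reduced, on the same side as the object.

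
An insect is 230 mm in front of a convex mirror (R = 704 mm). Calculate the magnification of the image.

m = +0.605

f = R/2 = 704/2 = 352.0 mm; for a convex mirror, f = -352.0 mm.
1/d_i = 1/f − 1/d_o = 1/(-352.0) − 1/(230) = -0.007189, so d_i = -139.1 mm.
m = −d_i/d_o = −(-139.1)/(230) = +0.605.
The image is virtual, upright and reduced, behind the mirror.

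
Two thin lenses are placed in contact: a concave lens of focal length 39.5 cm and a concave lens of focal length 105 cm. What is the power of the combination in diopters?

P₁ = 1/f₁ = 1/(-0.395 m) = -2.532 D; P₂ = 1/f₂ = 1/(-1.05 m) = -0.9524 D.
For thin lenses in contact, P = P₁ + P₂ = (-2.532) + (-0.9524) = -3.48 D.

P = -3.48 D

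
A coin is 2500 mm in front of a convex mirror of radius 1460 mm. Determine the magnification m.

m = +0.226

f = R/2 = 1460/2 = 730.0 mm; for a convex mirror, f = -730.0 mm.
1/d_i = 1/f − 1/d_o = 1/(-730.0) − 1/(2500) = -0.001770, so d_i = -565.0 mm.
m = −d_i/d_o = −(-565.0)/(2500) = +0.226.
The image is virtual, upright and reduced, behind the mirror.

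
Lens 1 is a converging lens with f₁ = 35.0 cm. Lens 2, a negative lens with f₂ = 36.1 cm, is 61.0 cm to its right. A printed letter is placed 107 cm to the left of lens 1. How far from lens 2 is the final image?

7.20 cm

Lens 1: 1/d_i1 = 1/f₁ − 1/d_o1 = 1/(35.0) − 1/(107) = 0.01923, so d_i1 = 52.01 cm.
The intermediate image is 52.01 cm to the right of lens 1, which is 61.0 − (52.01) = 8.990 cm to the left of lens 2, so d_o2 = +8.990 cm.
Lens 2 is diverging, so f₂ = −36.1 cm.
Lens 2: 1/d_i2 = 1/f₂ − 1/d_o2 = 1/(-36.1) − 1/(8.990) = -0.1389, so d_i2 = -7.20 cm.
The final image is virtual, 7.20 cm to the left of lens 2 (overall magnification ≈ -0.39).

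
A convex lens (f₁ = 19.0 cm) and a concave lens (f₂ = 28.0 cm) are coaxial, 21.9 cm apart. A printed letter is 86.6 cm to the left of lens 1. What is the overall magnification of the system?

Lens 1: 1/d_i1 = 1/(19.0) − 1/(86.6) = 0.04108, so d_i1 = 24.34 cm; m₁ = −d_i1/d_o1 = -0.2811.
d_o2 = 21.9 − (24.34) = -2.440 cm (virtual object).
f₂ = −28.0 cm (diverging).
Lens 2: 1/d_i2 = 1/(-28.0) − 1/(-2.440) = 0.3741, so d_i2 = 2.673 cm; m₂ = −d_i2/d_o2 = +1.095.
m = m₁·m₂ = (-0.2811)(+1.095) = -0.308.

m = -0.308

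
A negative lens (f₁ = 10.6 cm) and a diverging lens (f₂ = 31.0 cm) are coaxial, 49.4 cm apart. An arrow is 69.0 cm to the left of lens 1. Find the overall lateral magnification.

m = +0.0461

f₁ = −10.6 cm (diverging).
Lens 1: 1/d_i1 = 1/(-10.6) − 1/(69.0) = -0.1088, so d_i1 = -9.188 cm; m₁ = −d_i1/d_o1 = +0.1332.
d_o2 = 49.4 − (-9.188) = 58.59 cm.
f₂ = −31.0 cm (diverging).
Lens 2: 1/d_i2 = 1/(-31.0) − 1/(58.59) = -0.04933, so d_i2 = -20.27 cm; m₂ = −d_i2/d_o2 = +0.3460.
m = m₁·m₂ = (+0.1332)(+0.3460) = +0.0461.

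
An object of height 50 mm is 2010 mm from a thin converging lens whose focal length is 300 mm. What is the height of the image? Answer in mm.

8.77 mm

1/d_i = 1/f − 1/d_o = 1/(300.0) − 1/(2010) = 0.002836, so d_i = 352.6 mm.
m = −d_i/d_o = -0.1754.
|h_i| = |m|·h_o = 0.1754 × 50 = 8.77 mm. The image is real, inverted and reduced, on the far side of the lens.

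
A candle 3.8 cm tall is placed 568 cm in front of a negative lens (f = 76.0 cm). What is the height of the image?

For a negative lens, f = -76.0 cm.
1/d_i = 1/f − 1/d_o = 1/(-76.00) − 1/(568) = -0.01492, so d_i = -67.03 cm.
m = −d_i/d_o = +0.1180.
|h_i| = |m|·h_o = 0.1180 × 3.8 = 0.448 cm. The image is virtual, upright and reduced, on the same side as the object.

0.448 cm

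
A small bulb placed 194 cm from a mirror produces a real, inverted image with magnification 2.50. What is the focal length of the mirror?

f = 139 cm (concave)

m = −d_i/d_o ⇒ d_i = −m·d_o = −(-2.50)·(194) = 485.0 cm.
1/f = 1/d_o + 1/d_i = 1/(194) + 1/(485.0) = 0.007216, so f = 139 cm.
Since f is positive, the mirror is concave.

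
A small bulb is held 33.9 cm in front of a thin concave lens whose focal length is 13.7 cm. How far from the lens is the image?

9.76 cm

For a concave lens, f = -13.7 cm.
Thin-lens equation: 1/s_i = 1/f − 1/s_o = 1/(-13.70) − 1/(33.9) = -0.07299 − 0.02950 = -0.1025, so s_i = -9.76 cm.
The image is virtual, upright and reduced, on the same side as the object.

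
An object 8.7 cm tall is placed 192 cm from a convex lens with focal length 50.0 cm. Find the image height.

3.06 cm

1/d_i = 1/f − 1/d_o = 1/(50.00) − 1/(192) = 0.01479, so d_i = 67.61 cm.
m = −d_i/d_o = -0.3521.
|h_i| = |m|·h_o = 0.3521 × 8.7 = 3.06 cm. The image is real, inverted and reduced, on the far side of the lens.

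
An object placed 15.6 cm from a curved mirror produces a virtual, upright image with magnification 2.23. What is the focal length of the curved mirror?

f = 28.3 cm (concave)

m = −d_i/d_o ⇒ d_i = −m·d_o = −(+2.23)·(15.6) = -34.79 cm.
1/f = 1/d_o + 1/d_i = 1/(15.6) + 1/(-34.79) = 0.03536, so f = 28.3 cm.
Since f is positive, the curved mirror is concave.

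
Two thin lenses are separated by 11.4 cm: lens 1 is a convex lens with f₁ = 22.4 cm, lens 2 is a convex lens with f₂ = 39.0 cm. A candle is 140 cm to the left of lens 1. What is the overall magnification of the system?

m = -0.137

Lens 1: 1/d_i1 = 1/(22.4) − 1/(140) = 0.03750, so d_i1 = 26.67 cm; m₁ = −d_i1/d_o1 = -0.1905.
d_o2 = 11.4 − (26.67) = -15.27 cm (virtual object).
Lens 2: 1/d_i2 = 1/(39.0) − 1/(-15.27) = 0.09113, so d_i2 = 10.97 cm; m₂ = −d_i2/d_o2 = +0.7186.
m = m₁·m₂ = (-0.1905)(+0.7186) = -0.137.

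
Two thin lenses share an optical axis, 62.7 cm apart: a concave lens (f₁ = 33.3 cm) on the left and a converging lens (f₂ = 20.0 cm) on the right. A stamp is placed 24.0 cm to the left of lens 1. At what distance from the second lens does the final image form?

Lens 1 is diverging, so f₁ = −33.3 cm.
Lens 1: 1/d_i1 = 1/f₁ − 1/d_o1 = 1/(-33.3) − 1/(24.0) = -0.07170, so d_i1 = -13.95 cm.
The intermediate image is 13.95 cm to the left of lens 1 (virtual), which is 62.7 − (-13.95) = 76.65 cm to the left of lens 2, so d_o2 = +76.65 cm.
Lens 2: 1/d_i2 = 1/f₂ − 1/d_o2 = 1/(20.0) − 1/(76.65) = 0.03695, so d_i2 = 27.1 cm.
The final image is real, 27.1 cm to the right of lens 2 (overall magnification ≈ -0.21).

27.1 cm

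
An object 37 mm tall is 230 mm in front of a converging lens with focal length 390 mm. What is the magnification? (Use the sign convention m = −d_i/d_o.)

1/d_i = 1/f − 1/d_o = 1/(390.0) − 1/(230) = -0.001784, so d_i = -560.6 mm.
m = −d_i/d_o = −(-560.6)/(230) = +2.44.
The image is virtual, upright and enlarged, on the same side as the object.

m = +2.44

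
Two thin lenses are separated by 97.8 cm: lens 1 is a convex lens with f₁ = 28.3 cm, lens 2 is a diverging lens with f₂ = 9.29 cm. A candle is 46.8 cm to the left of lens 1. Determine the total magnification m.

Lens 1: 1/d_i1 = 1/(28.3) − 1/(46.8) = 0.01397, so d_i1 = 71.59 cm; m₁ = −d_i1/d_o1 = -1.530.
d_o2 = 97.8 − (71.59) = 26.21 cm.
f₂ = −9.29 cm (diverging).
Lens 2: 1/d_i2 = 1/(-9.29) − 1/(26.21) = -0.1458, so d_i2 = -6.859 cm; m₂ = −d_i2/d_o2 = +0.2617.
m = m₁·m₂ = (-1.530)(+0.2617) = -0.400.

m = -0.400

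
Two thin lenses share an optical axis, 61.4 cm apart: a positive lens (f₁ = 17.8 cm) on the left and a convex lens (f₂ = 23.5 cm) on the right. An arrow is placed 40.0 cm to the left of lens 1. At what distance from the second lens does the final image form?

Lens 1: 1/d_i1 = 1/f₁ − 1/d_o1 = 1/(17.8) − 1/(40.0) = 0.03118, so d_i1 = 32.07 cm.
The intermediate image is 32.07 cm to the right of lens 1, which is 61.4 − (32.07) = 29.33 cm to the left of lens 2, so d_o2 = +29.33 cm.
Lens 2: 1/d_i2 = 1/f₂ − 1/d_o2 = 1/(23.5) − 1/(29.33) = 0.008458, so d_i2 = 118 cm.
The final image is real, 118 cm to the right of lens 2 (overall magnification ≈ 3.2).

118 cm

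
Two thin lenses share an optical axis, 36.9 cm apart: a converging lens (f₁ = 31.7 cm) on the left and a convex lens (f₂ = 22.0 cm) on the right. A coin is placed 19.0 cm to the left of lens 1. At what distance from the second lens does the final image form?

Lens 1: 1/d_i1 = 1/f₁ − 1/d_o1 = 1/(31.7) − 1/(19.0) = -0.02109, so d_i1 = -47.43 cm.
The intermediate image is 47.43 cm to the left of lens 1 (virtual), which is 36.9 − (-47.43) = 84.33 cm to the left of lens 2, so d_o2 = +84.33 cm.
Lens 2: 1/d_i2 = 1/f₂ − 1/d_o2 = 1/(22.0) − 1/(84.33) = 0.03360, so d_i2 = 29.8 cm.
The final image is real, 29.8 cm to the right of lens 2 (overall magnification ≈ -0.88).

29.8 cm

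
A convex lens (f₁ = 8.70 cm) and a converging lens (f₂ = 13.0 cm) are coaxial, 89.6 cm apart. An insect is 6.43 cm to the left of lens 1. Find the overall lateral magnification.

m = -0.492

Lens 1: 1/d_i1 = 1/(8.70) − 1/(6.43) = -0.04058, so d_i1 = -24.64 cm; m₁ = −d_i1/d_o1 = +3.832.
d_o2 = 89.6 − (-24.64) = 114.2 cm.
Lens 2: 1/d_i2 = 1/(13.0) − 1/(114.2) = 0.06817, so d_i2 = 14.67 cm; m₂ = −d_i2/d_o2 = -0.1285.
m = m₁·m₂ = (+3.832)(-0.1285) = -0.492.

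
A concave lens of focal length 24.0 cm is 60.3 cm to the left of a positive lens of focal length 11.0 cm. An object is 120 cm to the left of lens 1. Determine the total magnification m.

m = -0.0265

f₁ = −24.0 cm (diverging).
Lens 1: 1/d_i1 = 1/(-24.0) − 1/(120) = -0.05000, so d_i1 = -20.00 cm; m₁ = −d_i1/d_o1 = +0.1667.
d_o2 = 60.3 − (-20.00) = 80.30 cm.
Lens 2: 1/d_i2 = 1/(11.0) − 1/(80.30) = 0.07846, so d_i2 = 12.75 cm; m₂ = −d_i2/d_o2 = -0.1587.
m = m₁·m₂ = (+0.1667)(-0.1587) = -0.0265.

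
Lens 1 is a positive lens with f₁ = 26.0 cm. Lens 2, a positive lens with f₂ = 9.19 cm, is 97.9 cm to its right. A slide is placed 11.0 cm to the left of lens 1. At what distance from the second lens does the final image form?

9.97 cm

Lens 1: 1/d_i1 = 1/f₁ − 1/d_o1 = 1/(26.0) − 1/(11.0) = -0.05245, so d_i1 = -19.07 cm.
The intermediate image is 19.07 cm to the left of lens 1 (virtual), which is 97.9 − (-19.07) = 117.0 cm to the left of lens 2, so d_o2 = +117.0 cm.
Lens 2: 1/d_i2 = 1/f₂ − 1/d_o2 = 1/(9.19) − 1/(117.0) = 0.1003, so d_i2 = 9.97 cm.
The final image is real, 9.97 cm to the right of lens 2 (overall magnification ≈ -0.15).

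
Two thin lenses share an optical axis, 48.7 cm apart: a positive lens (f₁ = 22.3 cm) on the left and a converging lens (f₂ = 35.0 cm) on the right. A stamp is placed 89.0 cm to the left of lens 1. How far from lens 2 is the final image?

41.3 cm

Lens 1: 1/d_i1 = 1/f₁ − 1/d_o1 = 1/(22.3) − 1/(89.0) = 0.03361, so d_i1 = 29.76 cm.
The intermediate image is 29.76 cm to the right of lens 1, which is 48.7 − (29.76) = 18.94 cm to the left of lens 2, so d_o2 = +18.94 cm.
Lens 2: 1/d_i2 = 1/f₂ − 1/d_o2 = 1/(35.0) − 1/(18.94) = -0.02423, so d_i2 = -41.3 cm.
The final image is virtual, 41.3 cm to the left of lens 2 (overall magnification ≈ -0.73).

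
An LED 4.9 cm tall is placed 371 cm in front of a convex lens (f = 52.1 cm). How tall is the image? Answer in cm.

1/d_i = 1/f − 1/d_o = 1/(52.10) − 1/(371) = 0.01650, so d_i = 60.61 cm.
m = −d_i/d_o = -0.1634.
|h_i| = |m|·h_o = 0.1634 × 4.9 = 0.801 cm. The image is real, inverted and reduced, on the far side of the lens.

0.801 cm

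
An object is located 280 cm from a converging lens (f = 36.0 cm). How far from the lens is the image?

41.3 cm

Thin-lens equation: 1/d_i = 1/f − 1/d_o = 1/(36.00) − 1/(280) = 0.02778 − 0.003571 = 0.02421, so d_i = 41.3 cm.
The image is real, inverted and reduced, on the far side of the lens.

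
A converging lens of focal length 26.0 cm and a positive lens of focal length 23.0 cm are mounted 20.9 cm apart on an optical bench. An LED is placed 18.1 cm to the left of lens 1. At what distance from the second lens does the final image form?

Lens 1: 1/d_i1 = 1/f₁ − 1/d_o1 = 1/(26.0) − 1/(18.1) = -0.01679, so d_i1 = -59.57 cm.
The intermediate image is 59.57 cm to the left of lens 1 (virtual), which is 20.9 − (-59.57) = 80.47 cm to the left of lens 2, so d_o2 = +80.47 cm.
Lens 2: 1/d_i2 = 1/f₂ − 1/d_o2 = 1/(23.0) − 1/(80.47) = 0.03105, so d_i2 = 32.2 cm.
The final image is real, 32.2 cm to the right of lens 2 (overall magnification ≈ -1.3).

32.2 cm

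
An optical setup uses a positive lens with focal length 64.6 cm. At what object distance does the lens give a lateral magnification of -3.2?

84.8 cm

m = −d_i/d_o ⇒ d_i = −m·d_o.
1/f = 1/d_o + 1/d_i = 1/d_o − 1/(m·d_o) = (1 − 1/m)/d_o, so d_o = f(1 − 1/m) = (64.60)(1 − 1/(-3.2)) = 84.8 cm.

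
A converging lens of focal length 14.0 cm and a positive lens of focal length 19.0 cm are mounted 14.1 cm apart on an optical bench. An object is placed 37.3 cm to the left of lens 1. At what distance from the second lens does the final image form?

Lens 1: 1/d_i1 = 1/f₁ − 1/d_o1 = 1/(14.0) − 1/(37.3) = 0.04462, so d_i1 = 22.41 cm.
The intermediate image is 22.41 cm to the right of lens 1, which lies 8.310 cm to the right of lens 2 — a virtual object — so d_o2 = −8.310 cm.
Lens 2: 1/d_i2 = 1/f₂ − 1/d_o2 = 1/(19.0) − 1/(-8.310) = 0.1730, so d_i2 = 5.78 cm.
The final image is real, 5.78 cm to the right of lens 2 (overall magnification ≈ -0.42).

5.78 cm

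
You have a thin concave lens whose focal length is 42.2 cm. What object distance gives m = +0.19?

For a concave lens, f = -42.2 cm.
m = −d_i/d_o ⇒ d_i = −m·d_o.
1/f = 1/d_o + 1/d_i = 1/d_o − 1/(m·d_o) = (1 − 1/m)/d_o, so d_o = f(1 − 1/m) = (-42.20)(1 − 1/(+0.19)) = 180 cm.

180 cm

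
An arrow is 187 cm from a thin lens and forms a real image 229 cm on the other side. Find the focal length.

Real image ⇒ d_i = +229 cm.
1/f = 1/d_o + 1/d_i = 1/(187) + 1/(229) = 0.009714, so f = 103 cm.
Since f is positive, the thin lens is converging.

f = 103 cm (converging)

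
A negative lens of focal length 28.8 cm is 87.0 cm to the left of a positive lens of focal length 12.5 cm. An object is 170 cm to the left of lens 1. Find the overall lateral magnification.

m = -0.0183

f₁ = −28.8 cm (diverging).
Lens 1: 1/d_i1 = 1/(-28.8) − 1/(170) = -0.04060, so d_i1 = -24.63 cm; m₁ = −d_i1/d_o1 = +0.1449.
d_o2 = 87.0 − (-24.63) = 111.6 cm.
Lens 2: 1/d_i2 = 1/(12.5) − 1/(111.6) = 0.07104, so d_i2 = 14.08 cm; m₂ = −d_i2/d_o2 = -0.1261.
m = m₁·m₂ = (+0.1449)(-0.1261) = -0.0183.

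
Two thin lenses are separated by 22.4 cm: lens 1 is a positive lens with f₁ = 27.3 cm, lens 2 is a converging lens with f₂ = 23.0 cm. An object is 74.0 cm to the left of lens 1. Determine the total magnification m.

m = -0.307

Lens 1: 1/d_i1 = 1/(27.3) − 1/(74.0) = 0.02312, so d_i1 = 43.26 cm; m₁ = −d_i1/d_o1 = -0.5846.
d_o2 = 22.4 − (43.26) = -20.86 cm (virtual object).
Lens 2: 1/d_i2 = 1/(23.0) − 1/(-20.86) = 0.09142, so d_i2 = 10.94 cm; m₂ = −d_i2/d_o2 = +0.5244.
m = m₁·m₂ = (-0.5846)(+0.5244) = -0.307.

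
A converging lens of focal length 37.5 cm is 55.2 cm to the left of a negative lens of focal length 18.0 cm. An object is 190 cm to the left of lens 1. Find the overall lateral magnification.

Lens 1: 1/d_i1 = 1/(37.5) − 1/(190) = 0.02140, so d_i1 = 46.72 cm; m₁ = −d_i1/d_o1 = -0.2459.
d_o2 = 55.2 − (46.72) = 8.480 cm.
f₂ = −18.0 cm (diverging).
Lens 2: 1/d_i2 = 1/(-18.0) − 1/(8.480) = -0.1735, so d_i2 = -5.764 cm; m₂ = −d_i2/d_o2 = +0.6798.
m = m₁·m₂ = (-0.2459)(+0.6798) = -0.167.

m = -0.167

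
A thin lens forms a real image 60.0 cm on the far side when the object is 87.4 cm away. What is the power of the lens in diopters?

d_i = +60.0 cm.
1/f = 1/d_o + 1/d_i = 1/(87.4) + 1/(60.0) = 0.02811 cm⁻¹.
f = 35.58 cm = 0.3558 m, so P = 1/f = +2.81 D.

P = +2.81 D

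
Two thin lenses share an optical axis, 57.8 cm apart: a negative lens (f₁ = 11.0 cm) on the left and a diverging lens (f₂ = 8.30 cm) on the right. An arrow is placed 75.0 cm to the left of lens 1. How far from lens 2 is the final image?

Lens 1 is diverging, so f₁ = −11.0 cm.
Lens 1: 1/d_i1 = 1/f₁ − 1/d_o1 = 1/(-11.0) − 1/(75.0) = -0.1042, so d_i1 = -9.593 cm.
The intermediate image is 9.593 cm to the left of lens 1 (virtual), which is 57.8 − (-9.593) = 67.39 cm to the left of lens 2, so d_o2 = +67.39 cm.
Lens 2 is diverging, so f₂ = −8.30 cm.
Lens 2: 1/d_i2 = 1/f₂ − 1/d_o2 = 1/(-8.30) − 1/(67.39) = -0.1353, so d_i2 = -7.39 cm.
The final image is virtual, 7.39 cm to the left of lens 2 (overall magnification ≈ 0.014).

7.39 cm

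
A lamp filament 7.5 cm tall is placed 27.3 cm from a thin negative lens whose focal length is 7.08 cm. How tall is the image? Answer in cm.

For a negative lens, f = -7.08 cm.
1/d_i = 1/f − 1/d_o = 1/(-7.080) − 1/(27.3) = -0.1779, so d_i = -5.622 cm.
m = −d_i/d_o = +0.2059.
|h_i| = |m|·h_o = 0.2059 × 7.5 = 1.54 cm. The image is virtual, upright and reduced, on the same side as the object.

1.54 cm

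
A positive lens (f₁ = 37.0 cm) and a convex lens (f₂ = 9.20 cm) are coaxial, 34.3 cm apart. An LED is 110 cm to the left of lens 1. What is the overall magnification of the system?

m = -0.152

Lens 1: 1/d_i1 = 1/(37.0) − 1/(110) = 0.01794, so d_i1 = 55.75 cm; m₁ = −d_i1/d_o1 = -0.5068.
d_o2 = 34.3 − (55.75) = -21.45 cm (virtual object).
Lens 2: 1/d_i2 = 1/(9.20) − 1/(-21.45) = 0.1553, so d_i2 = 6.438 cm; m₂ = −d_i2/d_o2 = +0.3002.
m = m₁·m₂ = (-0.5068)(+0.3002) = -0.152.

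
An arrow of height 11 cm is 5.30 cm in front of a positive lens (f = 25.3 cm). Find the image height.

1/d_i = 1/f − 1/d_o = 1/(25.30) − 1/(5.30) = -0.1492, so d_i = -6.705 cm.
m = −d_i/d_o = +1.265.
|h_i| = |m|·h_o = 1.265 × 11 = 13.9 cm. The image is virtual, upright and enlarged, on the same side as the object.

13.9 cm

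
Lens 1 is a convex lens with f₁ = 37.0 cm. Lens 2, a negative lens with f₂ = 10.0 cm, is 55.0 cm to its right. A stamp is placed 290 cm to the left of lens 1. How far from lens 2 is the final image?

5.57 cm

Lens 1: 1/d_i1 = 1/f₁ − 1/d_o1 = 1/(37.0) − 1/(290) = 0.02358, so d_i1 = 42.41 cm.
The intermediate image is 42.41 cm to the right of lens 1, which is 55.0 − (42.41) = 12.59 cm to the left of lens 2, so d_o2 = +12.59 cm.
Lens 2 is diverging, so f₂ = −10.0 cm.
Lens 2: 1/d_i2 = 1/f₂ − 1/d_o2 = 1/(-10.0) − 1/(12.59) = -0.1794, so d_i2 = -5.57 cm.
The final image is virtual, 5.57 cm to the left of lens 2 (overall magnification ≈ -0.065).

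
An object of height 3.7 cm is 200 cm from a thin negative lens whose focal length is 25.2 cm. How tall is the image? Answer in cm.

For a negative lens, f = -25.2 cm.
1/d_i = 1/f − 1/d_o = 1/(-25.20) − 1/(200) = -0.04468, so d_i = -22.38 cm.
m = −d_i/d_o = +0.1119.
|h_i| = |m|·h_o = 0.1119 × 3.7 = 0.414 cm. The image is virtual, upright and reduced, on the same side as the object.

0.414 cm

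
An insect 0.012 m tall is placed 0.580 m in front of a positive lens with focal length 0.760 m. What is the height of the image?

1/d_i = 1/f − 1/d_o = 1/(0.7600) − 1/(0.580) = -0.4083, so d_i = -2.449 m.
m = −d_i/d_o = +4.222.
|h_i| = |m|·h_o = 4.222 × 0.012 = 0.0507 m. The image is virtual, upright and enlarged, on the same side as the object.

0.0507 m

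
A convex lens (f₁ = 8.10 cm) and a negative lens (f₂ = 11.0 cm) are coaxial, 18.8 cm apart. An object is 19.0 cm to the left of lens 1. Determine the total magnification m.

m = -0.521

Lens 1: 1/d_i1 = 1/(8.10) − 1/(19.0) = 0.07083, so d_i1 = 14.12 cm; m₁ = −d_i1/d_o1 = -0.7432.
d_o2 = 18.8 − (14.12) = 4.680 cm.
f₂ = −11.0 cm (diverging).
Lens 2: 1/d_i2 = 1/(-11.0) − 1/(4.680) = -0.3046, so d_i2 = -3.283 cm; m₂ = −d_i2/d_o2 = +0.7015.
m = m₁·m₂ = (-0.7432)(+0.7015) = -0.521.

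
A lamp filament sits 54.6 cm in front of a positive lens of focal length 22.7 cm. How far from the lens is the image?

Lens equation: 1/v = 1/f − 1/u = 1/(22.70) − 1/(54.6) = 0.04405 − 0.01832 = 0.02574, so v = 38.9 cm.
The image is real, inverted and reduced, on the far side of the lens.

38.9 cm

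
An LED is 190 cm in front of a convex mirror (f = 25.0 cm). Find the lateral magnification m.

m = +0.116

For a convex mirror, f = -25.0 cm.
1/d_i = 1/f − 1/d_o = 1/(-25.00) − 1/(190) = -0.04526, so d_i = -22.09 cm.
m = −d_i/d_o = −(-22.09)/(190) = +0.116.
The image is virtual, upright and reduced, behind the mirror.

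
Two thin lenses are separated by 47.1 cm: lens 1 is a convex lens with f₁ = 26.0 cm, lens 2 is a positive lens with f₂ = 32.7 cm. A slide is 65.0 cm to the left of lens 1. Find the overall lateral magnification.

Lens 1: 1/d_i1 = 1/(26.0) − 1/(65.0) = 0.02308, so d_i1 = 43.33 cm; m₁ = −d_i1/d_o1 = -0.6666.
d_o2 = 47.1 − (43.33) = 3.770 cm.
Lens 2: 1/d_i2 = 1/(32.7) − 1/(3.770) = -0.2347, so d_i2 = -4.261 cm; m₂ = −d_i2/d_o2 = +1.130.
m = m₁·m₂ = (-0.6666)(+1.130) = -0.753.

m = -0.753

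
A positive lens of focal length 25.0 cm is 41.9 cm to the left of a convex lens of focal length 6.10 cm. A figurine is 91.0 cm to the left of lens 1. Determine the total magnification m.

Lens 1: 1/d_i1 = 1/(25.0) − 1/(91.0) = 0.02901, so d_i1 = 34.47 cm; m₁ = −d_i1/d_o1 = -0.3788.
d_o2 = 41.9 − (34.47) = 7.430 cm.
Lens 2: 1/d_i2 = 1/(6.10) − 1/(7.430) = 0.02934, so d_i2 = 34.08 cm; m₂ = −d_i2/d_o2 = -4.586.
m = m₁·m₂ = (-0.3788)(-4.586) = +1.74.

m = +1.74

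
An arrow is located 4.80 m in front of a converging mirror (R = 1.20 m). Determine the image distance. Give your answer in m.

f = R/2 = 1.20/2 = 0.6000 m.
Mirror equation: 1/v = 1/f − 1/u = 1/(0.6000) − 1/(4.80) = 1.667 − 0.2083 = 1.458, so v = 0.686 m.
The image is real, inverted and reduced, in front of the mirror.

0.686 m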